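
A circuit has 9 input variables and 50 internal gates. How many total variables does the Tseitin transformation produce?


The Tseitin transformation introduces one auxiliary variable per gate.
Total variables = inputs + gates = 9 + 50 = 59.

59


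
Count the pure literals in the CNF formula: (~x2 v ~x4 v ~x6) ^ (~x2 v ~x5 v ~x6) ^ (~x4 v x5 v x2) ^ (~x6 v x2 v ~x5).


A pure literal appears in only one polarity across all clauses.
Pure literals: x4 (negative only), x6 (negative only).
Count = 2.

2


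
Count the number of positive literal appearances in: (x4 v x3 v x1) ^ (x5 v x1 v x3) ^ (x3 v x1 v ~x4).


Scan each clause for unnegated literals.
Clause 1: 3 positive; Clause 2: 3 positive; Clause 3: 2 positive.
Total positive literal occurrences = 8.

8


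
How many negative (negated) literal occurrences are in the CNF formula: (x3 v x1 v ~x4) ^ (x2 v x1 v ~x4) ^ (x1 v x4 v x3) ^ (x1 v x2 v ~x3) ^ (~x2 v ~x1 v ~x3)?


Scan each clause for negated literals.
Clause 1: 1 negative; Clause 2: 1 negative; Clause 3: 0 negative; Clause 4: 1 negative; Clause 5: 3 negative.
Total negative literal occurrences = 6.

6


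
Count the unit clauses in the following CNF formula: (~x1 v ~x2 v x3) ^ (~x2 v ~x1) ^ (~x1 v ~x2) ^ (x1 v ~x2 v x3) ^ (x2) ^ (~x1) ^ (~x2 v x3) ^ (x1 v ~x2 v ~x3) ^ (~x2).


A unit clause contains exactly one literal.
Unit clauses found: (x2), (~x1), (~x2).
Count = 3.

3


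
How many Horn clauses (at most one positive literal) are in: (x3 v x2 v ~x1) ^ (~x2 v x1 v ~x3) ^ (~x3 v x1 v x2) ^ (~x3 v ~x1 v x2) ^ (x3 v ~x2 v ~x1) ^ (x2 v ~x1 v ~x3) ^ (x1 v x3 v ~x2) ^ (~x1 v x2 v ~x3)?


A Horn clause has at most one positive literal.
Clause 1: 2 positive lit(s) -> not Horn
Clause 2: 1 positive lit(s) -> Horn
Clause 3: 2 positive lit(s) -> not Horn
Clause 4: 1 positive lit(s) -> Horn
Clause 5: 1 positive lit(s) -> Horn
Clause 6: 1 positive lit(s) -> Horn
Clause 7: 2 positive lit(s) -> not Horn
Clause 8: 1 positive lit(s) -> Horn
Total Horn clauses = 5.

5


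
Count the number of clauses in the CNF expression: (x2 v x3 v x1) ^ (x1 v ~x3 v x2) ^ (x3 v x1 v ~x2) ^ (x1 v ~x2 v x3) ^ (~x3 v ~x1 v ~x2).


Each group enclosed in parentheses joined by ^ is one clause.
Counting the conjuncts: 5 clauses.

5


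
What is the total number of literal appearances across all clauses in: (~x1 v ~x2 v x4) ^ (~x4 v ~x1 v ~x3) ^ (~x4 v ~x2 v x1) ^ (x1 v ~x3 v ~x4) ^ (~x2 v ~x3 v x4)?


Clause lengths: 3, 3, 3, 3, 3.
Sum = 3 + 3 + 3 + 3 + 3 = 15.

15


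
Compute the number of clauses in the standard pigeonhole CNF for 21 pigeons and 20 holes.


The PHP encoding has two parts:
1) At-least-one-hole clauses: 21 (one per pigeon, each with 20 literals).
2) At-most-one-pigeon-per-hole clauses: 20 holes * C(21,2) = 20 * 210 = 4200.
Total clauses = 21 + 4200 = 4221.

4221


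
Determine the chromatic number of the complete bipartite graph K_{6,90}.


K_{6,90} is bipartite by definition: the two parts are independent sets, with every edge crossing between them.
Color all vertices in one part with color 1 and all vertices in the other part with color 2.
Since the graph has at least one edge, one color does not suffice.
Chromatic number = 2.

2


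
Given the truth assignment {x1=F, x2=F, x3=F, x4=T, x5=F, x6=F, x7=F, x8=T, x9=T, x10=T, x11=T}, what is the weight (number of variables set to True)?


The weight is the number of variables assigned True.
True variables: x4, x8, x9, x10, x11.
Weight = 5.

5


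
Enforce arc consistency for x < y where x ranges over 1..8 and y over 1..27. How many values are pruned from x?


For the constraint x < y, x needs a supporting value in y's domain.
x can be at most 26 (one less than y's maximum).
Valid x values from domain: 8 out of 8.
Pruned = 8 - 8 = 0.

0


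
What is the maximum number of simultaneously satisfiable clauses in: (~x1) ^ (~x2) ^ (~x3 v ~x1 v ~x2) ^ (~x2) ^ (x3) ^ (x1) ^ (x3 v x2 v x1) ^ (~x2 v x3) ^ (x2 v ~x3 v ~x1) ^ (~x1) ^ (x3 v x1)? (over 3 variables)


Enumerate all 8 truth assignments.
For each, count how many of the 11 clauses are satisfied.
The formula is not fully satisfiable, so the maximum is below 11.
Maximum simultaneously satisfiable clauses = 10.

10


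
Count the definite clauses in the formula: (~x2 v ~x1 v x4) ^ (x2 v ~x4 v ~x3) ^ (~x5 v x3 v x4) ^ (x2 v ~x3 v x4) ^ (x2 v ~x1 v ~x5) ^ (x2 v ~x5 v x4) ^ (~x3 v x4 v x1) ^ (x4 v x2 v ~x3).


A definite clause has exactly one positive literal.
Clause 1: 1 positive -> definite
Clause 2: 1 positive -> definite
Clause 3: 2 positive -> not definite
Clause 4: 2 positive -> not definite
Clause 5: 1 positive -> definite
Clause 6: 2 positive -> not definite
Clause 7: 2 positive -> not definite
Clause 8: 2 positive -> not definite
Definite clause count = 3.

3


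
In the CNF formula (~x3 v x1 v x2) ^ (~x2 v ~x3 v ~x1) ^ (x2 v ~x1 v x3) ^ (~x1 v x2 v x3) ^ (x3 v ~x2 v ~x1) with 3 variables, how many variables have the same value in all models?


Find all satisfying assignments: 4 model(s).
Check which variables have the same value in every model.
No variable is fixed across all models.
Backbone size = 0.

0


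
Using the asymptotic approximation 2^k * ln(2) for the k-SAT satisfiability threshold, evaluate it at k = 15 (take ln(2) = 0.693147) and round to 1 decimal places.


Using the asymptotic formula: threshold ~ 2^k * ln(2).
2^15 = 32768.
32768 * 0.693147 = 22713.0.

22713.0


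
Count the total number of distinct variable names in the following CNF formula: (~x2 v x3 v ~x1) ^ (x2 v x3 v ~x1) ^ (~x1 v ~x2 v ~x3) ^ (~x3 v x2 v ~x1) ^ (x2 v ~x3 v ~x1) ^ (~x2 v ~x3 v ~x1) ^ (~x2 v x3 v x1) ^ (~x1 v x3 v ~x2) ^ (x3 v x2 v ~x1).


Identify each distinct variable in the formula.
Variables found: x1, x2, x3.
Total distinct variables = 3.

3


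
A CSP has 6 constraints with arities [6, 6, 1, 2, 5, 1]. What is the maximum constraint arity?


The arities are: 6, 6, 1, 2, 5, 1.
Scan for the maximum value.
Maximum arity = 6.

6


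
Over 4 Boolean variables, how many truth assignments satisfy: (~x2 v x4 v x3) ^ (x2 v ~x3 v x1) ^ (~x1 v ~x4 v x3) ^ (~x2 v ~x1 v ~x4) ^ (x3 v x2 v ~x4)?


Enumerate all 16 truth assignments over 4 variables.
Test each against every clause.
Satisfying assignments found: 8.

8


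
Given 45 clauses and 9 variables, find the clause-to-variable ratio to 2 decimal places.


Clause-to-variable ratio = clauses / variables.
45 / 9 = 5.0.

5.0


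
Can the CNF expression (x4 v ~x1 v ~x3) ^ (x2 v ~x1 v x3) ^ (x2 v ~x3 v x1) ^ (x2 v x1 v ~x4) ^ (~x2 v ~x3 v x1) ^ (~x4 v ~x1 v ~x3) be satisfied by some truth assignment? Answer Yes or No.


Check all 16 possible truth assignments.
Number of satisfying assignments found: 5.
The formula is satisfiable.

Yes


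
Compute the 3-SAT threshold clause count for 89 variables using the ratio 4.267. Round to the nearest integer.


The 3-SAT phase transition occurs at approximately 4.267 clauses per variable.
m = 4.267 * 89 = 379.763.
Rounded to nearest integer: 380.

380


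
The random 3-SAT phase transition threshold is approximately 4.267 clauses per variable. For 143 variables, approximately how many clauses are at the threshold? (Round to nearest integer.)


The 3-SAT phase transition occurs at approximately 4.267 clauses per variable.
m = 4.267 * 143 = 610.181.
Rounded to nearest integer: 610.

610


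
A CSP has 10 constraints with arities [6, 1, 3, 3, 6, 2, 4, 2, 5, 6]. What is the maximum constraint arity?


The arities are: 6, 1, 3, 3, 6, 2, 4, 2, 5, 6.
Scan for the maximum value.
Maximum arity = 6.

6


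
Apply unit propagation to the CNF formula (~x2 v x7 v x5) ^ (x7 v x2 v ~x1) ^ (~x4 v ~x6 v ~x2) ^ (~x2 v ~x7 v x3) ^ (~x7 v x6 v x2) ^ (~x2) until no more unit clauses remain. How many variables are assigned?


Unit propagation repeatedly assigns the literal in any unit clause, then simplifies.
Assignments in order: x2 = F.
No further unit clauses remain.
Total variables assigned = 1.

1


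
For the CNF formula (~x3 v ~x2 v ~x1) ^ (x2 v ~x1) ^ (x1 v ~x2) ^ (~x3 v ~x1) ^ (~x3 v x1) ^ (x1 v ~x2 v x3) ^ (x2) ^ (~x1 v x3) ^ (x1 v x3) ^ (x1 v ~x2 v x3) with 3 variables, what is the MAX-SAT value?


Enumerate all 8 truth assignments.
For each, count how many of the 10 clauses are satisfied.
The formula is not fully satisfiable, so the maximum is below 10.
Maximum simultaneously satisfiable clauses = 9.

9


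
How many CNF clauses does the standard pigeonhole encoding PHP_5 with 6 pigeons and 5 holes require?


The PHP encoding has two parts:
1) At-least-one-hole clauses: 6 (one per pigeon, each with 5 literals).
2) At-most-one-pigeon-per-hole clauses: 5 holes * C(6,2) = 5 * 15 = 75.
Total clauses = 6 + 75 = 81.

81


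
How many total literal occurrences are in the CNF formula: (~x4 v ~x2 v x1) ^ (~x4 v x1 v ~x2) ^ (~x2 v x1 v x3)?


Clause lengths: 3, 3, 3.
Sum = 3 + 3 + 3 = 9.

9


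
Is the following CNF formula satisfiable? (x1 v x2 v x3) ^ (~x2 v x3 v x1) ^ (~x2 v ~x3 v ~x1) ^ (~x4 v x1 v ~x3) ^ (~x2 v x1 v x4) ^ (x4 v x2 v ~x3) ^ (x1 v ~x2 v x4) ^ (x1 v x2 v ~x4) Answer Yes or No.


Check all 16 possible truth assignments.
Number of satisfying assignments found: 5.
The formula is satisfiable.

Yes


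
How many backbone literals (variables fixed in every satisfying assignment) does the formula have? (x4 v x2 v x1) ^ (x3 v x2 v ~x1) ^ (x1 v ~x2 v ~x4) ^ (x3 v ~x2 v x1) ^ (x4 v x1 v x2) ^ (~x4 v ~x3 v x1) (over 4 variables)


Find all satisfying assignments: 8 model(s).
Check which variables have the same value in every model.
No variable is fixed across all models.
Backbone size = 0.

0


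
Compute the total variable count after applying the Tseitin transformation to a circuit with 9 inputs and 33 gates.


The Tseitin transformation introduces one auxiliary variable per gate.
Total variables = inputs + gates = 9 + 33 = 42.

42


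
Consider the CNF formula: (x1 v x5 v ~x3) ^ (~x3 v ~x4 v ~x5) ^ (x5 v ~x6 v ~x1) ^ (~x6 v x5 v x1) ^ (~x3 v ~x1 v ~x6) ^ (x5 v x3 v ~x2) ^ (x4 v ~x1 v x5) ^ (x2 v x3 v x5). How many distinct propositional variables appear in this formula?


Identify each distinct variable in the formula.
Variables found: x1, x2, x3, x4, x5, x6.
Total distinct variables = 6.

6


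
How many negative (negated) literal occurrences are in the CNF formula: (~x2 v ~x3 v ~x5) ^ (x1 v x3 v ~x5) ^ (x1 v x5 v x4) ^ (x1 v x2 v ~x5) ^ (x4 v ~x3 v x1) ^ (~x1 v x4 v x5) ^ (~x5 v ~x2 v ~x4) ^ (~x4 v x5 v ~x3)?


Scan each clause for negated literals.
Clause 1: 3 negative; Clause 2: 1 negative; Clause 3: 0 negative; Clause 4: 1 negative; Clause 5: 1 negative; Clause 6: 1 negative; Clause 7: 3 negative; Clause 8: 2 negative.
Total negative literal occurrences = 12.

12


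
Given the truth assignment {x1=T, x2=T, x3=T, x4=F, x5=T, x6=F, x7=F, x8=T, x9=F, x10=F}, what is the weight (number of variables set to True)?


The weight is the number of variables assigned True.
True variables: x1, x2, x3, x5, x8.
Weight = 5.

5


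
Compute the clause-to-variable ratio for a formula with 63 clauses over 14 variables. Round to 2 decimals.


Clause-to-variable ratio = clauses / variables.
63 / 14 = 4.5.

4.5


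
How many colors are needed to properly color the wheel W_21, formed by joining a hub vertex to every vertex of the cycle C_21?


W_21 consists of the cycle C_21 together with a hub vertex adjacent to every cycle vertex.
The cycle C_21 needs 3 colors (odd cycle -> 3).
The hub is adjacent to every cycle vertex, so it must receive a new color distinct from all of them.
Chromatic number = 3 + 1 = 4.

4


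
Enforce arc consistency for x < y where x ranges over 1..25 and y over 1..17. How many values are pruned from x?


For the constraint x < y, x needs a supporting value in y's domain.
x can be at most 16 (one less than y's maximum).
Valid x values from domain: 16 out of 25.
Pruned = 25 - 16 = 9.

9


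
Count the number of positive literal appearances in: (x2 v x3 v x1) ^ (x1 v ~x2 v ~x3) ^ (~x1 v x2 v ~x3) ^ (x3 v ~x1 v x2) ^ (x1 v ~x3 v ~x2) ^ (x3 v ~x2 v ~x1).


Scan each clause for unnegated literals.
Clause 1: 3 positive; Clause 2: 1 positive; Clause 3: 1 positive; Clause 4: 2 positive; Clause 5: 1 positive; Clause 6: 1 positive.
Total positive literal occurrences = 9.

9


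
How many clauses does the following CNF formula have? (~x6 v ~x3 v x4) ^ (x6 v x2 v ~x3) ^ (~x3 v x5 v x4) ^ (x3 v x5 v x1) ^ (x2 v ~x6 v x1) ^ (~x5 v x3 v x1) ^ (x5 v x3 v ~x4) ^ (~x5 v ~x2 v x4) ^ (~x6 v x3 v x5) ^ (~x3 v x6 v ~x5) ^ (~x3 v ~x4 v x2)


Each group enclosed in parentheses joined by ^ is one clause.
Counting the conjuncts: 11 clauses.

11


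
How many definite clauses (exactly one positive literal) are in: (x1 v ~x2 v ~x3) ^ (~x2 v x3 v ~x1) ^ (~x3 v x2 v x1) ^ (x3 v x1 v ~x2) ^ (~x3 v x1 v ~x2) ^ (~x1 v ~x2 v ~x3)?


A definite clause has exactly one positive literal.
Clause 1: 1 positive -> definite
Clause 2: 1 positive -> definite
Clause 3: 2 positive -> not definite
Clause 4: 2 positive -> not definite
Clause 5: 1 positive -> definite
Clause 6: 0 positive -> not definite
Definite clause count = 3.

3


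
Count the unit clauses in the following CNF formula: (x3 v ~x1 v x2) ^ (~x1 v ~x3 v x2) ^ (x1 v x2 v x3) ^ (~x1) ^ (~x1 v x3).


A unit clause contains exactly one literal.
Unit clauses found: (~x1).
Count = 1.

1


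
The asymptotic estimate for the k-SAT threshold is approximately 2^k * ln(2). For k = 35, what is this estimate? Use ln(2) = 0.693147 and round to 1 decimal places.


Using the asymptotic formula: threshold ~ 2^k * ln(2).
2^35 = 34359738368.
34359738368 * 0.693147 = 23816349570.6.

23816349570.6


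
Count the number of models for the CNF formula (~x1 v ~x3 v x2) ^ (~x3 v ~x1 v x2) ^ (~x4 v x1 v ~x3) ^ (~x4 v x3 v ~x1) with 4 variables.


Enumerate all 16 truth assignments over 4 variables.
Test each against every clause.
Satisfying assignments found: 10.

10


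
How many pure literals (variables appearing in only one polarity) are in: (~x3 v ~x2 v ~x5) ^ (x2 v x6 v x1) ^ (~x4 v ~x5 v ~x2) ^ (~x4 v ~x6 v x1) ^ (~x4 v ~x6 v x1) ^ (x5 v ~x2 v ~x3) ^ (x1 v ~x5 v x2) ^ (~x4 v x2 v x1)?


A pure literal appears in only one polarity across all clauses.
Pure literals: x1 (positive only), x3 (negative only), x4 (negative only).
Count = 3.

3


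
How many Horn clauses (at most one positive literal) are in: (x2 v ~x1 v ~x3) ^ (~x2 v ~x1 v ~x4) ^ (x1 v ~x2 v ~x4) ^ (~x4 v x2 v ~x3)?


A Horn clause has at most one positive literal.
Clause 1: 1 positive lit(s) -> Horn
Clause 2: 0 positive lit(s) -> Horn
Clause 3: 1 positive lit(s) -> Horn
Clause 4: 1 positive lit(s) -> Horn
Total Horn clauses = 4.

4


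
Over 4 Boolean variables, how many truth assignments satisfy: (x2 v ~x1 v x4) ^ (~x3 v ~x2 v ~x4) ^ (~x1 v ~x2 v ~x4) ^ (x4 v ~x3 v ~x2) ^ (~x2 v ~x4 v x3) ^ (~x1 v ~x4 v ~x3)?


Enumerate all 16 truth assignments over 4 variables.
Test each against every clause.
Satisfying assignments found: 7.

7


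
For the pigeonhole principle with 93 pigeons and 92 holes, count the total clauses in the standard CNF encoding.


The PHP encoding has two parts:
1) At-least-one-hole clauses: 93 (one per pigeon, each with 92 literals).
2) At-most-one-pigeon-per-hole clauses: 92 holes * C(93,2) = 92 * 4278 = 393576.
Total clauses = 93 + 393576 = 393669.

393669


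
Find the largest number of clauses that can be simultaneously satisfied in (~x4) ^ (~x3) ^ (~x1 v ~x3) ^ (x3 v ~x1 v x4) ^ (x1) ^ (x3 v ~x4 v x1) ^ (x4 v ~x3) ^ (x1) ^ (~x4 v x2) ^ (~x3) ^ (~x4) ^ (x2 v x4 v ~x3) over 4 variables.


Enumerate all 16 truth assignments.
For each, count how many of the 12 clauses are satisfied.
The formula is not fully satisfiable, so the maximum is below 12.
Maximum simultaneously satisfiable clauses = 11.

11


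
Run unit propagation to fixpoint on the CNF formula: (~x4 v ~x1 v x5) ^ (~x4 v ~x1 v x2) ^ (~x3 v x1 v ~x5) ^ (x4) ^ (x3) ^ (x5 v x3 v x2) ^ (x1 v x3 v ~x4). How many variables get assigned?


Unit propagation repeatedly assigns the literal in any unit clause, then simplifies.
Assignments in order: x4 = T, x3 = T.
No further unit clauses remain.
Total variables assigned = 2.

2


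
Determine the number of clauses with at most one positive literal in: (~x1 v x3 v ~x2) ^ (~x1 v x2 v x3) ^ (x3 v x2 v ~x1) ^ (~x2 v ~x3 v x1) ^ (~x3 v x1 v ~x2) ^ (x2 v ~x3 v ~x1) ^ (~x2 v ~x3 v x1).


A Horn clause has at most one positive literal.
Clause 1: 1 positive lit(s) -> Horn
Clause 2: 2 positive lit(s) -> not Horn
Clause 3: 2 positive lit(s) -> not Horn
Clause 4: 1 positive lit(s) -> Horn
Clause 5: 1 positive lit(s) -> Horn
Clause 6: 1 positive lit(s) -> Horn
Clause 7: 1 positive lit(s) -> Horn
Total Horn clauses = 5.

5


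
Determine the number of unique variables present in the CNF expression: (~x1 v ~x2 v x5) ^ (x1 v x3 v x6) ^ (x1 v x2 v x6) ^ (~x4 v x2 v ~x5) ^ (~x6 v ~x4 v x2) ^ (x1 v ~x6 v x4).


Identify each distinct variable in the formula.
Variables found: x1, x2, x3, x4, x5, x6.
Total distinct variables = 6.

6


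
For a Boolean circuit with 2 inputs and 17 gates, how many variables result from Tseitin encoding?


The Tseitin transformation introduces one auxiliary variable per gate.
Total variables = inputs + gates = 2 + 17 = 19.

19


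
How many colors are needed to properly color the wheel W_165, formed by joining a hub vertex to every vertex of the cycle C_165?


W_165 consists of the cycle C_165 together with a hub vertex adjacent to every cycle vertex.
The cycle C_165 needs 3 colors (odd cycle -> 3).
The hub is adjacent to every cycle vertex, so it must receive a new color distinct from all of them.
Chromatic number = 3 + 1 = 4.

4


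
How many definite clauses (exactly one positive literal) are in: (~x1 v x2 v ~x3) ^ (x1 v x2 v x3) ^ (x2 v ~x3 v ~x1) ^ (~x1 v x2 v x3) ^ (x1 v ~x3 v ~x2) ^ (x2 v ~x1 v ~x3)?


A definite clause has exactly one positive literal.
Clause 1: 1 positive -> definite
Clause 2: 3 positive -> not definite
Clause 3: 1 positive -> definite
Clause 4: 2 positive -> not definite
Clause 5: 1 positive -> definite
Clause 6: 1 positive -> definite
Definite clause count = 4.

4


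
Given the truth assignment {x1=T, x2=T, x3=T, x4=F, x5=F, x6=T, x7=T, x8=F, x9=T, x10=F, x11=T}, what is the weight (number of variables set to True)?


The weight is the number of variables assigned True.
True variables: x1, x2, x3, x6, x7, x9, x11.
Weight = 7.

7


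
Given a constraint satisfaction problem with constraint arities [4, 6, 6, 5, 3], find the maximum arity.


The arities are: 4, 6, 6, 5, 3.
Scan for the maximum value.
Maximum arity = 6.

6


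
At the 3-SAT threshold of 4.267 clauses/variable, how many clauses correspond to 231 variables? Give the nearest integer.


The 3-SAT phase transition occurs at approximately 4.267 clauses per variable.
m = 4.267 * 231 = 985.677.
Rounded to nearest integer: 986.

986


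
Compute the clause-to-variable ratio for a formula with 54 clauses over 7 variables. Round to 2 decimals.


Clause-to-variable ratio = clauses / variables.
54 / 7 = 7.71.

7.71


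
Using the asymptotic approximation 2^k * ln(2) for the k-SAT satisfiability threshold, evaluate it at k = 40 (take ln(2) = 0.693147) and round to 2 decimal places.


Using the asymptotic formula: threshold ~ 2^k * ln(2).
2^40 = 1099511627776.
1099511627776 * 0.693147 = 762123186258.05.

762123186258.05


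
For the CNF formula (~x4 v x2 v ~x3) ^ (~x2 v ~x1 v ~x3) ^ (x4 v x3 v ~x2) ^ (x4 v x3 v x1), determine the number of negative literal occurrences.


Scan each clause for negated literals.
Clause 1: 2 negative; Clause 2: 3 negative; Clause 3: 1 negative; Clause 4: 0 negative.
Total negative literal occurrences = 6.

6


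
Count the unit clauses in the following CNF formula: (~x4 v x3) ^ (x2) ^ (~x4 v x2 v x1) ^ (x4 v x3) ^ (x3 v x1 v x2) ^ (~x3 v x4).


A unit clause contains exactly one literal.
Unit clauses found: (x2).
Count = 1.

1


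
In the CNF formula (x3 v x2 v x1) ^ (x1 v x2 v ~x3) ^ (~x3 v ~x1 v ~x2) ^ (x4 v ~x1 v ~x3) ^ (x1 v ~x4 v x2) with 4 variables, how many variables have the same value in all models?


Find all satisfying assignments: 9 model(s).
Check which variables have the same value in every model.
No variable is fixed across all models.
Backbone size = 0.

0


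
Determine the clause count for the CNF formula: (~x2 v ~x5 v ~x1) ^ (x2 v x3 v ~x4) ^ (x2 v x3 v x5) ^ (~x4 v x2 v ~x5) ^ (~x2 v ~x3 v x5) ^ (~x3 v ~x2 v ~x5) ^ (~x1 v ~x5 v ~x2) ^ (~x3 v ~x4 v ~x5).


Each group enclosed in parentheses joined by ^ is one clause.
Counting the conjuncts: 8 clauses.

8


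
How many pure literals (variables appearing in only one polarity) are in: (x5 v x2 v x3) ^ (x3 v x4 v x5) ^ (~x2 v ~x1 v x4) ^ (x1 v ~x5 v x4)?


A pure literal appears in only one polarity across all clauses.
Pure literals: x3 (positive only), x4 (positive only).
Count = 2.

2


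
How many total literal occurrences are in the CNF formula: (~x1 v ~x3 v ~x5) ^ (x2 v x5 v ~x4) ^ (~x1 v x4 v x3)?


Clause lengths: 3, 3, 3.
Sum = 3 + 3 + 3 = 9.

9


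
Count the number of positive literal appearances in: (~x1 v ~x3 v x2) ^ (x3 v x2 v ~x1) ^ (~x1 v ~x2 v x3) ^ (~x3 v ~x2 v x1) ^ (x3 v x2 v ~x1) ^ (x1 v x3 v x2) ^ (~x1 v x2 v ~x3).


Scan each clause for unnegated literals.
Clause 1: 1 positive; Clause 2: 2 positive; Clause 3: 1 positive; Clause 4: 1 positive; Clause 5: 2 positive; Clause 6: 3 positive; Clause 7: 1 positive.
Total positive literal occurrences = 11.

11


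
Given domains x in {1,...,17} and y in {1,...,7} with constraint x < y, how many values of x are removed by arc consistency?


For the constraint x < y, x needs a supporting value in y's domain.
x can be at most 6 (one less than y's maximum).
Valid x values from domain: 6 out of 17.
Pruned = 17 - 6 = 11.

11


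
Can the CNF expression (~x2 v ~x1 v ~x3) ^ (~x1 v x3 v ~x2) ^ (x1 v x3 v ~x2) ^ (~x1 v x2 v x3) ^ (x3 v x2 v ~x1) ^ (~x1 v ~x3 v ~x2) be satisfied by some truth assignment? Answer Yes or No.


Check all 8 possible truth assignments.
Number of satisfying assignments found: 4.
The formula is satisfiable.

Yes


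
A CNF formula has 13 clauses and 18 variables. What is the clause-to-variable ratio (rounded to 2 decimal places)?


Clause-to-variable ratio = clauses / variables.
13 / 18 = 0.72.

0.72


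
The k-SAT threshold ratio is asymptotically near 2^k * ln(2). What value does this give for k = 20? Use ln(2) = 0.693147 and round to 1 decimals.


Using the asymptotic formula: threshold ~ 2^k * ln(2).
2^20 = 1048576.
1048576 * 0.693147 = 726817.3.

726817.3


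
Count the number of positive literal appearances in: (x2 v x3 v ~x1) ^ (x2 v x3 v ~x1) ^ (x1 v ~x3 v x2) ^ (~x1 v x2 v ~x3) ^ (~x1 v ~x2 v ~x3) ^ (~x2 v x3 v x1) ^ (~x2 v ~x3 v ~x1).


Scan each clause for unnegated literals.
Clause 1: 2 positive; Clause 2: 2 positive; Clause 3: 2 positive; Clause 4: 1 positive; Clause 5: 0 positive; Clause 6: 2 positive; Clause 7: 0 positive.
Total positive literal occurrences = 9.

9


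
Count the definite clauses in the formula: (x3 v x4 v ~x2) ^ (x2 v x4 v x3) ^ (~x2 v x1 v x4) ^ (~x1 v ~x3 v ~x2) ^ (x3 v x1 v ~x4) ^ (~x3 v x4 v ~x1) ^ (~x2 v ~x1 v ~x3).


A definite clause has exactly one positive literal.
Clause 1: 2 positive -> not definite
Clause 2: 3 positive -> not definite
Clause 3: 2 positive -> not definite
Clause 4: 0 positive -> not definite
Clause 5: 2 positive -> not definite
Clause 6: 1 positive -> definite
Clause 7: 0 positive -> not definite
Definite clause count = 1.

1


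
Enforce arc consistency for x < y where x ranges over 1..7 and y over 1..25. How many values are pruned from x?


For the constraint x < y, x needs a supporting value in y's domain.
x can be at most 24 (one less than y's maximum).
Valid x values from domain: 7 out of 7.
Pruned = 7 - 7 = 0.

0


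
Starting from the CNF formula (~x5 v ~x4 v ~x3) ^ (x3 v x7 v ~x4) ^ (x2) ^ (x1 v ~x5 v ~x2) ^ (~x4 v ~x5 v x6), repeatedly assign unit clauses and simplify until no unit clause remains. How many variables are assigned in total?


Unit propagation repeatedly assigns the literal in any unit clause, then simplifies.
Assignments in order: x2 = T.
No further unit clauses remain.
Total variables assigned = 1.

1


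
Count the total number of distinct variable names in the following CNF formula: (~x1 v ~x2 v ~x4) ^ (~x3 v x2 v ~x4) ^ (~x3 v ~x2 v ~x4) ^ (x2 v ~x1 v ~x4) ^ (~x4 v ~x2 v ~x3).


Identify each distinct variable in the formula.
Variables found: x1, x2, x3, x4.
Total distinct variables = 4.

4


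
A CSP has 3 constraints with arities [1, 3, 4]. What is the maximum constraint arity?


The arities are: 1, 3, 4.
Scan for the maximum value.
Maximum arity = 4.

4


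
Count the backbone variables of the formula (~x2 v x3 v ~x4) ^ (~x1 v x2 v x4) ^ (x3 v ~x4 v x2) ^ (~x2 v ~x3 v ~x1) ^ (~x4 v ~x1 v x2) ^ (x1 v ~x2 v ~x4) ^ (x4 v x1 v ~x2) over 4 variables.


Find all satisfying assignments: 4 model(s).
Check which variables have the same value in every model.
No variable is fixed across all models.
Backbone size = 0.

0


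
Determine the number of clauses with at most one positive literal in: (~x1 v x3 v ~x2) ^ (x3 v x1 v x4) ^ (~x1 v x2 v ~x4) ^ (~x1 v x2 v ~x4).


A Horn clause has at most one positive literal.
Clause 1: 1 positive lit(s) -> Horn
Clause 2: 3 positive lit(s) -> not Horn
Clause 3: 1 positive lit(s) -> Horn
Clause 4: 1 positive lit(s) -> Horn
Total Horn clauses = 3.

3


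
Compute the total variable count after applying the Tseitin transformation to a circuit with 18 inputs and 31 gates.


The Tseitin transformation introduces one auxiliary variable per gate.
Total variables = inputs + gates = 18 + 31 = 49.

49


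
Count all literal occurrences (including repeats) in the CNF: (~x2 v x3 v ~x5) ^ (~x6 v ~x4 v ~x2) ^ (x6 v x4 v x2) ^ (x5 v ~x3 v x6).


Clause lengths: 3, 3, 3, 3.
Sum = 3 + 3 + 3 + 3 = 12.

12


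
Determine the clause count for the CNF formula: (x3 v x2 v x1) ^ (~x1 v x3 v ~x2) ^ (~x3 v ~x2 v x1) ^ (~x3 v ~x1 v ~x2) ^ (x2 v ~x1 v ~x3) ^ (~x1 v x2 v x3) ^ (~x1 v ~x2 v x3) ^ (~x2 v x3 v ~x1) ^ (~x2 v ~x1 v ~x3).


Each group enclosed in parentheses joined by ^ is one clause.
Counting the conjuncts: 9 clauses.

9


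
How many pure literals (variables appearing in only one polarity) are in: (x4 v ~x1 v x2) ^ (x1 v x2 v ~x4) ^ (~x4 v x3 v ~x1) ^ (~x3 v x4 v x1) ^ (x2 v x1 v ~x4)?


A pure literal appears in only one polarity across all clauses.
Pure literals: x2 (positive only).
Count = 1.

1


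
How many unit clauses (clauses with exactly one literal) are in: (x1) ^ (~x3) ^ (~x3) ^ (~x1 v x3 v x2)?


A unit clause contains exactly one literal.
Unit clauses found: (x1), (~x3), (~x3).
Count = 3.

3


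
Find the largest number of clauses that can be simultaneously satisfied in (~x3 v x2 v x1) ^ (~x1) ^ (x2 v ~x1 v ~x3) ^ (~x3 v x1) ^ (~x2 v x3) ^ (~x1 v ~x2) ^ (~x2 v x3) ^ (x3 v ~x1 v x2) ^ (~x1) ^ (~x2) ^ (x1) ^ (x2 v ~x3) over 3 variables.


Enumerate all 8 truth assignments.
For each, count how many of the 12 clauses are satisfied.
The formula is not fully satisfiable, so the maximum is below 12.
Maximum simultaneously satisfiable clauses = 11.

11


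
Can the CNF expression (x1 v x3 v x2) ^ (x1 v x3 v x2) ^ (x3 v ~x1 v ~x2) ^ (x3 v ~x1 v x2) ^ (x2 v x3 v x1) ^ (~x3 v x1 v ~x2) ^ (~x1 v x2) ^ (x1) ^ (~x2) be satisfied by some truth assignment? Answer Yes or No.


Check all 8 possible truth assignments.
Number of satisfying assignments found: 0.
The formula is unsatisfiable.

No


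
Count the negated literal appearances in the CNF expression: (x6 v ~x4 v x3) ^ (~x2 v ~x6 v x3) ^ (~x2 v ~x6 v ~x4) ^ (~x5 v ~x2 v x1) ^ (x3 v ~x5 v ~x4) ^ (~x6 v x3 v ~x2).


Scan each clause for negated literals.
Clause 1: 1 negative; Clause 2: 2 negative; Clause 3: 3 negative; Clause 4: 2 negative; Clause 5: 2 negative; Clause 6: 2 negative.
Total negative literal occurrences = 12.

12


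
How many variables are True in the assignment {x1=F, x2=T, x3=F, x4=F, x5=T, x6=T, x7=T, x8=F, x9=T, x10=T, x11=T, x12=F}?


The weight is the number of variables assigned True.
True variables: x2, x5, x6, x7, x9, x10, x11.
Weight = 7.

7


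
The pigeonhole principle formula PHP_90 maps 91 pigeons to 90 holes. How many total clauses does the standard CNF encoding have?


The PHP encoding has two parts:
1) At-least-one-hole clauses: 91 (one per pigeon, each with 90 literals).
2) At-most-one-pigeon-per-hole clauses: 90 holes * C(91,2) = 90 * 4095 = 368550.
Total clauses = 91 + 368550 = 368641.

368641


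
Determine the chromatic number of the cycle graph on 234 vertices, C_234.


A cycle on an even number of vertices is bipartite: alternate two colors around the cycle.
Since 234 is even, two colors suffice, and at least two are needed because the graph has edges.
Chromatic number = 2.

2


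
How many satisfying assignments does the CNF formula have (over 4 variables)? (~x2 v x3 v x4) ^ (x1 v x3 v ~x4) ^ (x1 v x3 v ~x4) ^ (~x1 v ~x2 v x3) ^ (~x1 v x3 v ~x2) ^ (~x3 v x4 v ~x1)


Enumerate all 16 truth assignments over 4 variables.
Test each against every clause.
Satisfying assignments found: 9.

9


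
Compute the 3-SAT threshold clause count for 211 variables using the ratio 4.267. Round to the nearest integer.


The 3-SAT phase transition occurs at approximately 4.267 clauses per variable.
m = 4.267 * 211 = 900.337.
Rounded to nearest integer: 900.

900


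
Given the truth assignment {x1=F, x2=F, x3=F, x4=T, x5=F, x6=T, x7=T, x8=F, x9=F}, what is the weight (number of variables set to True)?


The weight is the number of variables assigned True.
True variables: x4, x6, x7.
Weight = 3.

3


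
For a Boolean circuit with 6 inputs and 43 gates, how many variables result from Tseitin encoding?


The Tseitin transformation introduces one auxiliary variable per gate.
Total variables = inputs + gates = 6 + 43 = 49.

49


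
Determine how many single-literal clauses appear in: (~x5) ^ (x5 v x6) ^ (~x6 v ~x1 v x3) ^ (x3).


A unit clause contains exactly one literal.
Unit clauses found: (~x5), (x3).
Count = 2.

2


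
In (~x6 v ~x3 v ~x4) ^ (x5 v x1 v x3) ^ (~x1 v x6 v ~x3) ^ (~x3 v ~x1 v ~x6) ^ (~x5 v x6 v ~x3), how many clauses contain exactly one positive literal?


A definite clause has exactly one positive literal.
Clause 1: 0 positive -> not definite
Clause 2: 3 positive -> not definite
Clause 3: 1 positive -> definite
Clause 4: 0 positive -> not definite
Clause 5: 1 positive -> definite
Definite clause count = 2.

2


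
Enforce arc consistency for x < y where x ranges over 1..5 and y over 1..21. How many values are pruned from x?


For the constraint x < y, x needs a supporting value in y's domain.
x can be at most 20 (one less than y's maximum).
Valid x values from domain: 5 out of 5.
Pruned = 5 - 5 = 0.

0


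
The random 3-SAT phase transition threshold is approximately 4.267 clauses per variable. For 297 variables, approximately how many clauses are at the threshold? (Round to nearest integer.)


The 3-SAT phase transition occurs at approximately 4.267 clauses per variable.
m = 4.267 * 297 = 1267.299.
Rounded to nearest integer: 1267.

1267


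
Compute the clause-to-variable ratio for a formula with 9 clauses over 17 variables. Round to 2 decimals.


Clause-to-variable ratio = clauses / variables.
9 / 17 = 0.53.

0.53


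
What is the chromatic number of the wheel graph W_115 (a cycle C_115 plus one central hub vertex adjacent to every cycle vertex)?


W_115 consists of the cycle C_115 together with a hub vertex adjacent to every cycle vertex.
The cycle C_115 needs 3 colors (odd cycle -> 3).
The hub is adjacent to every cycle vertex, so it must receive a new color distinct from all of them.
Chromatic number = 3 + 1 = 4.

4


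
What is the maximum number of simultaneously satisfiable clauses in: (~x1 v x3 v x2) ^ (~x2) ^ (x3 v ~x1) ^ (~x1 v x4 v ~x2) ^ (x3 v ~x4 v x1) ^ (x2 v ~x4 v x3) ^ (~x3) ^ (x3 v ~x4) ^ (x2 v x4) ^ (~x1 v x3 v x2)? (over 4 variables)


Enumerate all 16 truth assignments.
For each, count how many of the 10 clauses are satisfied.
The formula is not fully satisfiable, so the maximum is below 10.
Maximum simultaneously satisfiable clauses = 9.

9


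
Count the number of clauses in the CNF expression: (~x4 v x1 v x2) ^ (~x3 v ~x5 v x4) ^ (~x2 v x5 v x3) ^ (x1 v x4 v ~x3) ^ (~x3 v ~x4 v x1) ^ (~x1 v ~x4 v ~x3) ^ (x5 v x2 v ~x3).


Each group enclosed in parentheses joined by ^ is one clause.
Counting the conjuncts: 7 clauses.

7


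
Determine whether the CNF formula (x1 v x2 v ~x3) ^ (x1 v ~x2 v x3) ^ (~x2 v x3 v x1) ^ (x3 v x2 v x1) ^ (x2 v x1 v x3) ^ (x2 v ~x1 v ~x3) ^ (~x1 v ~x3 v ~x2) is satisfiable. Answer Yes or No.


Check all 8 possible truth assignments.
Number of satisfying assignments found: 3.
The formula is satisfiable.

Yes


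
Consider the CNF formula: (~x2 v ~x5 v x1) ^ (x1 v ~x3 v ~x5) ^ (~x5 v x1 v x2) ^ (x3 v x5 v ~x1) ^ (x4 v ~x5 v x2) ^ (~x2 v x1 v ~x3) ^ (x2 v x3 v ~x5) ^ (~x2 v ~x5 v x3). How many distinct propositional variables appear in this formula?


Identify each distinct variable in the formula.
Variables found: x1, x2, x3, x4, x5.
Total distinct variables = 5.

5


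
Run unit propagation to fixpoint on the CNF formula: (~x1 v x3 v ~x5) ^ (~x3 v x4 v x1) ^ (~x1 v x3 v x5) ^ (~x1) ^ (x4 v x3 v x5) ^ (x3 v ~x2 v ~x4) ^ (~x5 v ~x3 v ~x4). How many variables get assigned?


Unit propagation repeatedly assigns the literal in any unit clause, then simplifies.
Assignments in order: x1 = F.
No further unit clauses remain.
Total variables assigned = 1.

1


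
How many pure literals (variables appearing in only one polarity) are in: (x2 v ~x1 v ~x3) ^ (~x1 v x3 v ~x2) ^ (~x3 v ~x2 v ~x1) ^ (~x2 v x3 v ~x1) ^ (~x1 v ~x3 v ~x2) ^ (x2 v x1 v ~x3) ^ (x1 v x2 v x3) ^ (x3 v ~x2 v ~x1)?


A pure literal appears in only one polarity across all clauses.
No pure literals found.
Count = 0.

0


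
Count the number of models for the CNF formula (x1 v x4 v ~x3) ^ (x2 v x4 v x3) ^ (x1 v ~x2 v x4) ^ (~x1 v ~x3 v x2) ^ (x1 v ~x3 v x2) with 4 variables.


Enumerate all 16 truth assignments over 4 variables.
Test each against every clause.
Satisfying assignments found: 8.

8


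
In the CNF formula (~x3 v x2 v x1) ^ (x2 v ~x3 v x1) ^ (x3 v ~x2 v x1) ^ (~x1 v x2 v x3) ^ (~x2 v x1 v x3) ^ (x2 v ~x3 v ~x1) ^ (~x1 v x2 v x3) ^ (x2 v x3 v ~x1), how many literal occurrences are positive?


Scan each clause for unnegated literals.
Clause 1: 2 positive; Clause 2: 2 positive; Clause 3: 2 positive; Clause 4: 2 positive; Clause 5: 2 positive; Clause 6: 1 positive; Clause 7: 2 positive; Clause 8: 2 positive.
Total positive literal occurrences = 15.

15


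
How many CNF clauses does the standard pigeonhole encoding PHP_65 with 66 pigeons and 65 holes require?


The PHP encoding has two parts:
1) At-least-one-hole clauses: 66 (one per pigeon, each with 65 literals).
2) At-most-one-pigeon-per-hole clauses: 65 holes * C(66,2) = 65 * 2145 = 139425.
Total clauses = 66 + 139425 = 139491.

139491


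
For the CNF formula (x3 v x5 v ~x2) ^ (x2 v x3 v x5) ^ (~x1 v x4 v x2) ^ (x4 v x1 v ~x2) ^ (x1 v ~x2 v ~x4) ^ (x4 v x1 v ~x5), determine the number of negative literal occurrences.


Scan each clause for negated literals.
Clause 1: 1 negative; Clause 2: 0 negative; Clause 3: 1 negative; Clause 4: 1 negative; Clause 5: 2 negative; Clause 6: 1 negative.
Total negative literal occurrences = 6.

6


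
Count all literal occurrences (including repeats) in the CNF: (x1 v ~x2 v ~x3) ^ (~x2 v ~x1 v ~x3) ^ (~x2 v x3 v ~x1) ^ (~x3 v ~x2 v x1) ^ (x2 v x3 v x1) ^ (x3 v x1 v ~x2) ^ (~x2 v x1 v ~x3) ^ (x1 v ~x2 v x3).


Clause lengths: 3, 3, 3, 3, 3, 3, 3, 3.
Sum = 3 + 3 + 3 + 3 + 3 + 3 + 3 + 3 = 24.

24


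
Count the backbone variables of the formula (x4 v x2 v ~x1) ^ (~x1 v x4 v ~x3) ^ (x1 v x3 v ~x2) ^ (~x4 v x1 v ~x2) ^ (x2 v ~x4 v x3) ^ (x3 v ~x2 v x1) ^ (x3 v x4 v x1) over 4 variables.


Find all satisfying assignments: 7 model(s).
Check which variables have the same value in every model.
No variable is fixed across all models.
Backbone size = 0.

0


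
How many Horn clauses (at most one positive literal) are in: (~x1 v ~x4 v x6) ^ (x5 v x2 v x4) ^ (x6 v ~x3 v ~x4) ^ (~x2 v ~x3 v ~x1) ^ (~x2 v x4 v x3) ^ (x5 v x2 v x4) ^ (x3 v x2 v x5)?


A Horn clause has at most one positive literal.
Clause 1: 1 positive lit(s) -> Horn
Clause 2: 3 positive lit(s) -> not Horn
Clause 3: 1 positive lit(s) -> Horn
Clause 4: 0 positive lit(s) -> Horn
Clause 5: 2 positive lit(s) -> not Horn
Clause 6: 3 positive lit(s) -> not Horn
Clause 7: 3 positive lit(s) -> not Horn
Total Horn clauses = 3.

3


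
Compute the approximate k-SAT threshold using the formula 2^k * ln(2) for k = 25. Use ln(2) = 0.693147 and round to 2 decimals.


Using the asymptotic formula: threshold ~ 2^k * ln(2).
2^25 = 33554432.
33554432 * 0.693147 = 23258153.88.

23258153.88


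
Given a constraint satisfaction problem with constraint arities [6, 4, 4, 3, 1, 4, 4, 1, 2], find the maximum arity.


The arities are: 6, 4, 4, 3, 1, 4, 4, 1, 2.
Scan for the maximum value.
Maximum arity = 6.

6


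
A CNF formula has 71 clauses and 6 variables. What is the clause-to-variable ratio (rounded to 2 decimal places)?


Clause-to-variable ratio = clauses / variables.
71 / 6 = 11.83.

11.83


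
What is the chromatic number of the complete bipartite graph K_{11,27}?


K_{11,27} is bipartite by definition: the two parts are independent sets, with every edge crossing between them.
Color all vertices in one part with color 1 and all vertices in the other part with color 2.
Since the graph has at least one edge, one color does not suffice.
Chromatic number = 2.

2


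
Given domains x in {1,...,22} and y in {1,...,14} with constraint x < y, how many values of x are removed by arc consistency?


For the constraint x < y, x needs a supporting value in y's domain.
x can be at most 13 (one less than y's maximum).
Valid x values from domain: 13 out of 22.
Pruned = 22 - 13 = 9.

9


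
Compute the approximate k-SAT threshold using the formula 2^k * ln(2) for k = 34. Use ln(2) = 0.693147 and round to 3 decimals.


Using the asymptotic formula: threshold ~ 2^k * ln(2).
2^34 = 17179869184.
17179869184 * 0.693147 = 11908174785.282.

11908174785.282


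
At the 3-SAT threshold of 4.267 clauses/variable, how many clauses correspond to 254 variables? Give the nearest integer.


The 3-SAT phase transition occurs at approximately 4.267 clauses per variable.
m = 4.267 * 254 = 1083.818.
Rounded to nearest integer: 1084.

1084


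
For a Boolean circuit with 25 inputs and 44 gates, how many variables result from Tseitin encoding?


The Tseitin transformation introduces one auxiliary variable per gate.
Total variables = inputs + gates = 25 + 44 = 69.

69


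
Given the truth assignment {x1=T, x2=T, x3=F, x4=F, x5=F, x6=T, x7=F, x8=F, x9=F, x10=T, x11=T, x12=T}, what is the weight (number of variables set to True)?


The weight is the number of variables assigned True.
True variables: x1, x2, x6, x10, x11, x12.
Weight = 6.

6


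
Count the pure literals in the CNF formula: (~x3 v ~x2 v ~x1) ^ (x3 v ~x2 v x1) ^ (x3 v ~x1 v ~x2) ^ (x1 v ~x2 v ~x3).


A pure literal appears in only one polarity across all clauses.
Pure literals: x2 (negative only).
Count = 1.

1


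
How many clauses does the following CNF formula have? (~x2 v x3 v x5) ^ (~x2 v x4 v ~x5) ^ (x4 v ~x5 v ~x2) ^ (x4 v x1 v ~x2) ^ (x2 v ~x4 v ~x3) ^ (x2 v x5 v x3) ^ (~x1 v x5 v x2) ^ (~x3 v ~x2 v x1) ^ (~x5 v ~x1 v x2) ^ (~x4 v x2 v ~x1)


Each group enclosed in parentheses joined by ^ is one clause.
Counting the conjuncts: 10 clauses.

10
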